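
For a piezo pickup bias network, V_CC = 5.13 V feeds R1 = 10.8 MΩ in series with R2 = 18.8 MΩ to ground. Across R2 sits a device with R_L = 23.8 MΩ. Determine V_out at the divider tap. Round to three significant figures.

The load sits in parallel with R2, giving an effective lower resistance R2' = R2·R_L/(R2+R_L) = 10.50 MΩ.
Voltage divider with the loaded lower leg: V_out = 5.13 × 10.50/(10.8 + 10.50) = 5.13 × 0.4930 = 2.529 V.

V_out ≈ 2.53 V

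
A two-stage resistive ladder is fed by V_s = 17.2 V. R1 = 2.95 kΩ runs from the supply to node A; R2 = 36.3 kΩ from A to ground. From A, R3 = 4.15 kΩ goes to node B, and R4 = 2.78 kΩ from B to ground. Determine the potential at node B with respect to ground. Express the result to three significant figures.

V_B ≈ 4.58 V

The second stage (R3 + R4 = 6.930 kΩ) loads node A in parallel with R2.
Effective lower resistance at A: R2 ‖ 6.930 = 5.819 kΩ.
First divider: V_A = V_s · 5.819/(2.95 + 5.819) = 11.41 V.
Then the unloaded second divider: V_B = V_A × R4/(R3+R4) = 11.41 × 0.4012 = 4.579 V.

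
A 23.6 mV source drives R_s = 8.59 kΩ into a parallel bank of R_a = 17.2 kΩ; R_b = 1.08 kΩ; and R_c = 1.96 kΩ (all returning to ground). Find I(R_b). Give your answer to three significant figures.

Parallel bank: R_p = 1/(1/17.2 + 1/1.08 + 1/1.96) = 0.6692 kΩ.
V_A = 23.6 × 0.6692/9.259 = 1.706 mV.
I(R_b) = V_A / R_b = 1.706/1.08 = 1.579 µA.

I ≈ 1.58 µA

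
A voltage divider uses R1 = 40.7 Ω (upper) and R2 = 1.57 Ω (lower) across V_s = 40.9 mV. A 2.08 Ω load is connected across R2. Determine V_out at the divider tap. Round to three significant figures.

The load sits in parallel with R2, giving an effective lower resistance R2' = R2·R_L/(R2+R_L) = 0.8947 Ω.
Voltage divider with the loaded lower leg: V_out = 40.9 × 0.8947/(40.7 + 0.8947) = 40.9 × 0.02151 = 0.8797 mV.

V_out ≈ 0.880 mV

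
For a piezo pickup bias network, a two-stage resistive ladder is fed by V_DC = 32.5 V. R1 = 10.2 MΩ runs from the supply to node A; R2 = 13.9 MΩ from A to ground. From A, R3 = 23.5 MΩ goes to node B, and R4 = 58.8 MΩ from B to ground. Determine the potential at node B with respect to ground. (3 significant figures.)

Node A sees R2 in parallel with the series input of stage 2, R3 + R4 = 82.30 MΩ.
R2 ‖ (R3+R4) = 11.89 MΩ.
So V_A = 32.5 × 0.5383 = 17.49 V.
V_B = V_A × 0.7145 = 12.50 V.

V_B ≈ 12.5 V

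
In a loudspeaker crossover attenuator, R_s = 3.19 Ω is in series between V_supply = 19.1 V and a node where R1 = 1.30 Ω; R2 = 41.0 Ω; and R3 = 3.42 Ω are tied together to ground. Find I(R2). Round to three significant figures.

Parallel bank: R_p = 1/(1/1.30 + 1/41.0 + 1/3.42) = 0.9208 Ω.
Node voltage V_A = V_supply · R_p/(R_s + R_p) = 19.1 × 0.2240 = 4.278 V.
I(R2) = V_A / R2 = 4.278/41.0 = 0.1043 A.
(Equivalently: I_total = 4.646 A, then current-divider fraction G_k/ΣG = 0.02246.)

I ≈ 0.104 A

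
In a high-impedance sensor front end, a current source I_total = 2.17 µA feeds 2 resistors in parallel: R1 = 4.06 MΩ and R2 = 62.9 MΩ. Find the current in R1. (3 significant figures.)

I ≈ 2.04 µA

For two parallel branches, I_k = I_total · (other R)/(sum of R).
So I = 2.17 × 62.9/66.96 = 2.038 µA.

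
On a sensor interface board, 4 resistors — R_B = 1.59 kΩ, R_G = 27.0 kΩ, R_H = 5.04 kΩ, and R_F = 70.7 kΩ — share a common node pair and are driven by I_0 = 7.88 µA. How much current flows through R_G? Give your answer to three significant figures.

I ≈ 0.332 µA

Total conductance ΣG = 1/1.59 + 1/27.0 + 1/5.04 + 1/70.7 = 0.8785 (units of 1/kΩ).
Current divider: I(R_G) = I_0 · G_k/ΣG = 7.88 × (0.03704/0.8785) = 7.88 × 0.04216 = 0.3322 µA.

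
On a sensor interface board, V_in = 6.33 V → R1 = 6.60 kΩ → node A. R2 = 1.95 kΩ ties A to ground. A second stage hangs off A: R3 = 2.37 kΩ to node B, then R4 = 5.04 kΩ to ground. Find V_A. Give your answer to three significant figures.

V_A ≈ 1.20 V

The second stage (R3 + R4 = 7.410 kΩ) loads node A in parallel with R2.
R2 ‖ (R3+R4) = 1.544 kΩ.
V_A = 6.33 × 1.544/(6.60 + 1.544) = 1.200 V.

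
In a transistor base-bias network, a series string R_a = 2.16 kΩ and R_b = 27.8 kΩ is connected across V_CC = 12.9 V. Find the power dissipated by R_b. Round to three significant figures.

P ≈ 5.15 mW

ΣR = 29.96 kΩ → I = 12.9/29.96 = 0.4306 mA.
P = I²R = 0.1854 × 27.8 = 5.154 mW.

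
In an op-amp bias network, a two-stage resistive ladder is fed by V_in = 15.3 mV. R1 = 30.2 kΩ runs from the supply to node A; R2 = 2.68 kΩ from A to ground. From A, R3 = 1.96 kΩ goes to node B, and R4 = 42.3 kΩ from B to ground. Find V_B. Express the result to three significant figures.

V_B ≈ 1.13 mV

Looking into the second stage from A: R3 + R4 = 44.26 kΩ appears in parallel with R2.
R2 ‖ (R3+R4) = 2.527 kΩ.
V_A = 15.3 × 2.527/(30.2 + 2.527) = 1.181 mV.
Then the unloaded second divider: V_B = V_A × R4/(R3+R4) = 1.181 × 0.9557 = 1.129 mV.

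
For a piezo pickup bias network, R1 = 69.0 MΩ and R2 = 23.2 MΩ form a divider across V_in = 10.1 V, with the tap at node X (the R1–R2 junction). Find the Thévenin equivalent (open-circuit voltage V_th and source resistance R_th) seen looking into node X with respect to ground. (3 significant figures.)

V_th ≈ 2.54 V, R_th ≈ 17.4 MΩ

Open-circuit (no load on X): V_th = V_in · R2/(R1 + R2) = 10.1 × 23.2/(69.00 + 23.2) = 2.541 V.
Looking into X with the source shorted: R_th = R1·R2/(R1+R2) = 69.00 × 23.2/92.20 = 17.36 MΩ.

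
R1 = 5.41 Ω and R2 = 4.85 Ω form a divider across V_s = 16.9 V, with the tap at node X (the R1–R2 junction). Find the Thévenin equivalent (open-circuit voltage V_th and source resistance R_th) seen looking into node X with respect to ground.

V_th ≈ 7.99 V, R_th ≈ 2.56 Ω

V_th is the unloaded tap voltage: V_s · R2/(R1+R2) = 16.9 × 0.4727 = 7.989 V.
Zeroing V_s shorts the top of R1 to ground, so R_th = R1 ‖ R2 = 2.557 Ω.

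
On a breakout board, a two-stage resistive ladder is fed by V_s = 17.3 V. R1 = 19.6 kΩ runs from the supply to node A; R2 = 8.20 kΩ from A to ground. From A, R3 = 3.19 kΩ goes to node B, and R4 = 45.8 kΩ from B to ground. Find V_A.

The second stage (R3 + R4 = 48.99 kΩ) loads node A in parallel with R2.
R2 ‖ (R3+R4) = 7.024 kΩ.
First divider: V_A = V_s · 7.024/(19.6 + 7.024) = 4.564 V.

V_A ≈ 4.56 V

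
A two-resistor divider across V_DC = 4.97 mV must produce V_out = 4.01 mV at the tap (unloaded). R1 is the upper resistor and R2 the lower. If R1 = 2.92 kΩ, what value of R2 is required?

The divider ratio is R2/(R1+R2) = 4.01/4.97 = 0.8068.
R2 = R1 · 0.8068/(1 − 0.8068) = 12.20 kΩ.

R2 ≈ 12.2 kΩ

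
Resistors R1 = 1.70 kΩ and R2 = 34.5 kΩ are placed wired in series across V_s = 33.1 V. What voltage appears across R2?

V ≈ 31.5 V

Total series resistance ΣR = 1.70 + 34.5 = 36.20 kΩ.
Voltage divider: V = V_s · (34.50 / 36.20) = 33.1 × 0.9530 = 31.55 V.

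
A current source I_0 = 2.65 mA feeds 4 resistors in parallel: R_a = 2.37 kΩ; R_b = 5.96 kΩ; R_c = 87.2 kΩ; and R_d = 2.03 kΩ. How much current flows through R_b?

Conductances: ΣG = 1/2.37 + 1/5.96 + 1/87.2 + 1/2.03 = 1.094 (1/kΩ).
Current divider: I(R_b) = I_0 · G_k/ΣG = 2.65 × (0.1678/1.094) = 2.65 × 0.1534 = 0.4065 mA.

I ≈ 0.406 mA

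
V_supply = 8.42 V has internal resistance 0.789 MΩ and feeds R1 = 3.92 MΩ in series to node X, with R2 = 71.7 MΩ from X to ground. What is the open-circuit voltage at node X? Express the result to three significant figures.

R1' = 0.789 + 3.92 = 4.709 MΩ (source resistance + R1).
Open-circuit (no load on X): V_th = V_supply · R2/(R1' + R2) = 8.42 × 71.7/(4.709 + 71.7) = 7.901 V.

V_th ≈ 7.90 V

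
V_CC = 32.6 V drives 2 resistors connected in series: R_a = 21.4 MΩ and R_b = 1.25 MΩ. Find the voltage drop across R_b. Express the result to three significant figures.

Series total: ΣR = 21.4 + 1.25 = 22.65 MΩ.
Voltage divider: V = V_CC · (1.250 / 22.65) = 32.6 × 0.05519 = 1.799 V.

V ≈ 1.80 V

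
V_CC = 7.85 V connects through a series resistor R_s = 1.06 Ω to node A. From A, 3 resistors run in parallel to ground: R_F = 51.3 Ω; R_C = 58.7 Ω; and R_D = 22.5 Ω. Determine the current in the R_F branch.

Combine the parallel branches: R_p = (1/51.3 + 1/58.7 + 1/22.5)⁻¹ = 12.35 Ω.
V_A by voltage divider: V_A = 7.85 × 12.35/(1.06 + 12.35) = 7.229 V.
I(R_F) = V_A / R_F = 7.229/51.3 = 0.1409 A.

I ≈ 0.141 A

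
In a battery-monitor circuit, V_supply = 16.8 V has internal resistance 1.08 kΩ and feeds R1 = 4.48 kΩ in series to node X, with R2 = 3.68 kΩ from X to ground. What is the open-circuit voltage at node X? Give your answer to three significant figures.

R1' = 1.08 + 4.48 = 5.560 kΩ (source resistance + R1).
Open-circuit (no load on X): V_th = V_supply · R2/(R1' + R2) = 16.8 × 3.68/(5.560 + 3.68) = 6.691 V.

V_th ≈ 6.69 V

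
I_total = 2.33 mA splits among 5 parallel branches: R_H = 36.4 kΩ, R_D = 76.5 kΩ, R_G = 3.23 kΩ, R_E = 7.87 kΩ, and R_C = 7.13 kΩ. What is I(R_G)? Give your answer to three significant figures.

I ≈ 1.17 mA

ΣG = 1/36.4 + 1/76.5 + 1/3.23 + 1/7.87 + 1/7.13 = 0.6175.
Current divider: I(R_G) = I_total · G_k/ΣG = 2.33 × (0.3096/0.6175) = 2.33 × 0.5014 = 1.168 mA.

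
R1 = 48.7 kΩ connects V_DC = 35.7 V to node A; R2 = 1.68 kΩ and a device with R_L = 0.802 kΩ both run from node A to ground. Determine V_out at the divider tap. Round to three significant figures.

V_out ≈ 0.394 V

First combine the lower leg with the load: R2 ‖ R_L = 0.5429 kΩ.
Now apply the divider: V_out = 35.7 × 0.01102 = 0.3936 V.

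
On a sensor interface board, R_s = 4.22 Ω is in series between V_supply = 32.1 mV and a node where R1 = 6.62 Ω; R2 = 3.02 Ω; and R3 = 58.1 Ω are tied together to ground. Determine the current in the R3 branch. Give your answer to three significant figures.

Equivalent of the parallel group: R_p = 2.002 Ω.
Node voltage V_A = V_supply · R_p/(R_s + R_p) = 32.1 × 0.3218 = 10.33 mV.
I(R3) = V_A / R3 = 10.33/58.1 = 0.1778 mA.

I ≈ 0.178 mA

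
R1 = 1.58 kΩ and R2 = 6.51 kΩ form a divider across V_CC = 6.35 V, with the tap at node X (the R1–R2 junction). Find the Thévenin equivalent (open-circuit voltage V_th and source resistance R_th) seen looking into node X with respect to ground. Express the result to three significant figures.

V_th ≈ 5.11 V, R_th ≈ 1.27 kΩ

Open-circuit (no load on X): V_th = V_CC · R2/(R1 + R2) = 6.35 × 6.51/(1.580 + 6.51) = 5.110 V.
Looking into X with the source shorted: R_th = R1·R2/(R1+R2) = 1.580 × 6.51/8.090 = 1.271 kΩ.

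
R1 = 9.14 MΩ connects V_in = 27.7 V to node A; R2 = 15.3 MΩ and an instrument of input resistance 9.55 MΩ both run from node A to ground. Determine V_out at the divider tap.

V_out ≈ 10.8 V

R2 ‖ R_L = (15.3 × 9.55)/(15.3 + 9.55) = 5.880 MΩ.
Then V_out = V_in · R2'/(R1 + R2') = 27.7 × 5.880/15.02 = 10.84 V.
(Unloaded it would be 17.3 V; the load pulls it down.)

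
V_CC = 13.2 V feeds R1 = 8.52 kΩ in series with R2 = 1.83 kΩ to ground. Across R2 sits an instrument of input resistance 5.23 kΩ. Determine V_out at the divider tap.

R2 ‖ R_L = (1.83 × 5.23)/(1.83 + 5.23) = 1.356 kΩ.
Voltage divider with the loaded lower leg: V_out = 13.2 × 1.356/(8.52 + 1.356) = 13.2 × 0.1373 = 1.812 V.
(Unloaded it would be 2.33 V; the load pulls it down.)

V_out ≈ 1.81 V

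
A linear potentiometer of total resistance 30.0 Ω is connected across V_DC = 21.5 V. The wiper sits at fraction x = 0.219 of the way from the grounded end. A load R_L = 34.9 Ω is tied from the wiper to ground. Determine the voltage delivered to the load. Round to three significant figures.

V_out ≈ 4.10 V

Split the track: R_lower = x·R_p = 6.570 Ω, R_upper = (1−x)·R_p = 23.43 Ω.
(x·R_p) ‖ R_L = 5.529 Ω.
Then V_out = V_DC · 5.529/(23.43 + 5.529) = 4.105 V.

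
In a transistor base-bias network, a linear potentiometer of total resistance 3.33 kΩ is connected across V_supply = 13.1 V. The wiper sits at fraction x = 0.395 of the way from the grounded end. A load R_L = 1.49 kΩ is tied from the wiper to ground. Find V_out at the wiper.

V_out ≈ 3.37 V

Split the track: R_lower = x·R_p = 1.315 kΩ, R_upper = (1−x)·R_p = 2.015 kΩ.
Lower segment in parallel with the load: 1.315 ‖ 1.49 = 0.6986 kΩ.
Loaded-divider output: V_out = 13.1 × 0.2575 = 3.373 V.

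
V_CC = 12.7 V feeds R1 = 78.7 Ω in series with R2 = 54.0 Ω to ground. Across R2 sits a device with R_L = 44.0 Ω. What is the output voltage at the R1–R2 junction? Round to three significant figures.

First combine the lower leg with the load: R2 ‖ R_L = 24.24 Ω.
Now apply the divider: V_out = 12.7 × 0.2355 = 2.991 V.
(Unloaded it would be 5.17 V; the load pulls it down.)

V_out ≈ 2.99 V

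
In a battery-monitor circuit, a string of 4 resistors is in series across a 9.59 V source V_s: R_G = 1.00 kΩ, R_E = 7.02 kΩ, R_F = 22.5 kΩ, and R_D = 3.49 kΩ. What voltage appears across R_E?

Total series resistance ΣR = 1.00 + 7.02 + 22.5 + 3.49 = 34.01 kΩ.
V = V_s · R/ΣR = 9.59 × 0.2064 = 1.979 V.

V ≈ 1.98 V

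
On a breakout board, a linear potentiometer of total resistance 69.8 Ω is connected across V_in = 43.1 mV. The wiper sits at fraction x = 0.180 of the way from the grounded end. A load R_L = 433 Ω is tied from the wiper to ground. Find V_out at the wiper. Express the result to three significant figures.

V_out ≈ 7.58 mV

Lower segment x·R_p = 12.56 Ω; upper segment (1−x)·R_p = 57.24 Ω.
(x·R_p) ‖ R_L = 12.21 Ω.
Then V_out = V_in · 12.21/(57.24 + 12.21) = 7.578 mV.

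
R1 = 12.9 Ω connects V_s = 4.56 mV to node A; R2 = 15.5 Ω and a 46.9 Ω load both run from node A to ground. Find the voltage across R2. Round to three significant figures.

First combine the lower leg with the load: R2 ‖ R_L = 11.65 Ω.
Now apply the divider: V_out = 4.56 × 0.4745 = 2.164 mV.

V_out ≈ 2.16 mV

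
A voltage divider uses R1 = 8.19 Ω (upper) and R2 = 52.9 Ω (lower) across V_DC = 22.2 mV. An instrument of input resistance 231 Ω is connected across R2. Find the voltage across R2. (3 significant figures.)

R2 ‖ R_L = (52.9 × 231)/(52.9 + 231) = 43.04 Ω.
Then V_out = V_DC · R2'/(R1 + R2') = 22.2 × 43.04/51.23 = 18.65 mV.
(Unloaded it would be 19.2 mV; the load pulls it down.)

V_out ≈ 18.7 mV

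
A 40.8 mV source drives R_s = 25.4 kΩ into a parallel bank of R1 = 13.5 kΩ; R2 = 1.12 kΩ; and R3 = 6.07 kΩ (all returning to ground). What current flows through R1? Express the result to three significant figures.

Equivalent of the parallel group: R_p = 0.8836 kΩ.
V_A by voltage divider: V_A = 40.8 × 0.8836/(25.4 + 0.8836) = 1.372 mV.
I(R1) = V_A / R1 = 1.372/13.5 = 0.1016 µA.

I ≈ 0.102 µA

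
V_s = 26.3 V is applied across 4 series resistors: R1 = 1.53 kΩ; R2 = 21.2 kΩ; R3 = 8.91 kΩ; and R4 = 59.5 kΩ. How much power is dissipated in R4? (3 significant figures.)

ΣR = 91.14 kΩ → I = 26.3/91.14 = 0.2886 mA.
P = I²R = 0.08327 × 59.5 = 4.955 mW.

P ≈ 4.95 mW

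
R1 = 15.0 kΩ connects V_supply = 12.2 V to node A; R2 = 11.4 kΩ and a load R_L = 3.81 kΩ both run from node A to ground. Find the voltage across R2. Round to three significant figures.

V_out ≈ 1.95 V

First combine the lower leg with the load: R2 ‖ R_L = 2.856 kΩ.
Then V_out = V_supply · R2'/(R1 + R2') = 12.2 × 2.856/17.86 = 1.951 V.
(Unloaded it would be 5.27 V; the load pulls it down.)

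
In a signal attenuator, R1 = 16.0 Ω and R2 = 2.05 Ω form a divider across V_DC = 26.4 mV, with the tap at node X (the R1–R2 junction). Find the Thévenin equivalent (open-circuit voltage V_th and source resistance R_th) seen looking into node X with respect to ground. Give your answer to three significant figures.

With X open, the divider is unloaded: V_th = 26.4 × 2.05/18.05 = 2.998 mV.
Looking into X with the source shorted: R_th = R1·R2/(R1+R2) = 16.00 × 2.05/18.05 = 1.817 Ω.

V_th ≈ 3.00 mV, R_th ≈ 1.82 Ω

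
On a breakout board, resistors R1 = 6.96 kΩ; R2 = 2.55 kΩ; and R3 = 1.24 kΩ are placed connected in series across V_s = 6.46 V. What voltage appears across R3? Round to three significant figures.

ΣR = 6.96 + 2.55 + 1.24 = 10.75 kΩ.
Voltage divider: V = V_s · (1.240 / 10.75) = 6.46 × 0.1153 = 0.7452 V.

V ≈ 0.745 V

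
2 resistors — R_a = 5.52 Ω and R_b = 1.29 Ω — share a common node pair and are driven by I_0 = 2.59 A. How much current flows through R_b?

I ≈ 2.10 A

With just two branches, the current splits inversely with resistance.
I(R_b) = 2.59 × 5.52/(5.52 + 1.29) = 2.59 × 0.8106 = 2.099 A.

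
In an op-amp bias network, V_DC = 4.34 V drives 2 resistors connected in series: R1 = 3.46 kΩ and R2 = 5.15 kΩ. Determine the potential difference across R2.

ΣR = 3.46 + 5.15 = 8.610 kΩ.
Voltage divider: V = V_DC · (5.150 / 8.610) = 4.34 × 0.5981 = 2.596 V.

V ≈ 2.60 V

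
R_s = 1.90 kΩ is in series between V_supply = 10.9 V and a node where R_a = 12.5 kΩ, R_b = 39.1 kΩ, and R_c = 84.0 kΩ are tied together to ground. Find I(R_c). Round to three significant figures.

I ≈ 0.106 mA

Parallel bank: R_p = 1/(1/12.5 + 1/39.1 + 1/84.0) = 8.512 kΩ.
V_A = 10.9 × 8.512/10.41 = 8.911 V.
Branch current I = V_A/R_c = 8.911/84.0 = 0.1061 mA.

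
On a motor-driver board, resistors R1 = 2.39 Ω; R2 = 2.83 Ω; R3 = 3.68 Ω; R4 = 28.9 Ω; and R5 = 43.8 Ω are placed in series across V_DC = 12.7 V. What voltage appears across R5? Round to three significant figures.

V ≈ 6.82 V

Total series resistance ΣR = 2.39 + 2.83 + 3.68 + 28.9 + 43.8 = 81.60 Ω.
Voltage divider: V = V_DC · (43.80 / 81.60) = 12.7 × 0.5368 = 6.817 V.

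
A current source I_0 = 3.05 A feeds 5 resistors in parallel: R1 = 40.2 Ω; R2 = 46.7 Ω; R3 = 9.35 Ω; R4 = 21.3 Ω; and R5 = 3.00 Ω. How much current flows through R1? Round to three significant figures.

Conductances: ΣG = 1/40.2 + 1/46.7 + 1/9.35 + 1/21.3 + 1/3.00 = 0.5335 (1/Ω).
By the current-divider rule, I = I_0 · G_k/ΣG = 3.05 × 0.04663 = 0.1422 A.

I ≈ 0.142 A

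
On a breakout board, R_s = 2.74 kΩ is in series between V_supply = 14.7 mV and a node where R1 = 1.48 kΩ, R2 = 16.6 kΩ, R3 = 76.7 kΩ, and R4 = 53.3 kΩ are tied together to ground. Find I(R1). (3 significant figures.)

I ≈ 3.20 µA

Parallel bank: R_p = 1/(1/1.48 + 1/16.6 + 1/76.7 + 1/53.3) = 1.303 kΩ.
V_A = 14.7 × 1.303/4.043 = 4.737 mV.
Branch current I = V_A/R1 = 4.737/1.48 = 3.200 µA.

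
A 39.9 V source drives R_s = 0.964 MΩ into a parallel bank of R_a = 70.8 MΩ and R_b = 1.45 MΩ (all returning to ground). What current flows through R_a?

Parallel bank: R_p = 1/(1/70.8 + 1/1.45) = 1.421 MΩ.
Node voltage V_A = V_DC · R_p/(R_s + R_p) = 39.9 × 0.5958 = 23.77 V.
Branch current I = V_A/R_a = 23.77/70.8 = 0.3358 µA.

I ≈ 0.336 µA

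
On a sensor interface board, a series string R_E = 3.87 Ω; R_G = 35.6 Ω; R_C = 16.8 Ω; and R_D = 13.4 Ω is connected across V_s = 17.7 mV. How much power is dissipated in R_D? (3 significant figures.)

P ≈ 0.865 µW

Series current I = V_s/ΣR = 17.7/69.67 = 0.2541 mA.
P = I²R = 0.06454 × 13.4 = 0.8649 µW.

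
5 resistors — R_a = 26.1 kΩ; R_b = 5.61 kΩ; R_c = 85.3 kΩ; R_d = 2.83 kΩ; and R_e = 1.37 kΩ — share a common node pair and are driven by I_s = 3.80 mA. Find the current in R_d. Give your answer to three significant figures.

ΣG = 1/26.1 + 1/5.61 + 1/85.3 + 1/2.83 + 1/1.37 = 1.312.
By the current-divider rule, I = I_s · G_k/ΣG = 3.80 × 0.2694 = 1.024 mA.

I ≈ 1.02 mA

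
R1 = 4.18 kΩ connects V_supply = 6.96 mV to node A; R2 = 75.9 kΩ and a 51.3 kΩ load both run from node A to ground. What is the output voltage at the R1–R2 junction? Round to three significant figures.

R2 ‖ R_L = (75.9 × 51.3)/(75.9 + 51.3) = 30.61 kΩ.
Voltage divider with the loaded lower leg: V_out = 6.96 × 30.61/(4.18 + 30.61) = 6.96 × 0.8799 = 6.124 mV.

V_out ≈ 6.12 mV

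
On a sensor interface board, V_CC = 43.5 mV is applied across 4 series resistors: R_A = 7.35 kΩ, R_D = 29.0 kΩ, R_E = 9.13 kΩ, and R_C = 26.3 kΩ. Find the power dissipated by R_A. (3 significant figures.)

Series current I = V_CC/ΣR = 43.5/71.78 = 0.6060 µA.
P(R_A) = I²·R_A = (0.6060)² × 7.35 = 2.699 nW.

P ≈ 2.70 nW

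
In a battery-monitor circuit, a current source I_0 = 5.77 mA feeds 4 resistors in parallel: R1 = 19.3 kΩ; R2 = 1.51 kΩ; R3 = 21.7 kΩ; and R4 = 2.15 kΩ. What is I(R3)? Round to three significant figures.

ΣG = 1/19.3 + 1/1.51 + 1/21.7 + 1/2.15 = 1.225.
R3 takes the fraction G_k/ΣG = 0.04608/1.225 = 0.03761, so I = 5.77 × 0.03761 = 0.2170 mA.

I ≈ 0.217 mA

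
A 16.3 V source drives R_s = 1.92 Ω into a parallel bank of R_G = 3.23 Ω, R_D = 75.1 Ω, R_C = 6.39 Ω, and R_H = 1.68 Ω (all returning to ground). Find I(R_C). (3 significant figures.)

Combine the parallel branches: R_p = (1/3.23 + 1/75.1 + 1/6.39 + 1/1.68)⁻¹ = 0.9305 Ω.
V_A by voltage divider: V_A = 16.3 × 0.9305/(1.92 + 0.9305) = 5.321 V.
I(R_C) = V_A / R_C = 5.321/6.39 = 0.8327 A.

I ≈ 0.833 A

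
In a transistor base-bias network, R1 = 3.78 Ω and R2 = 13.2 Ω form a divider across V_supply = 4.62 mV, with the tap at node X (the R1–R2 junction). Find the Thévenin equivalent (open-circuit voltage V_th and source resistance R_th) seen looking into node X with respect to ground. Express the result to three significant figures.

With X open, the divider is unloaded: V_th = 4.62 × 13.2/16.98 = 3.592 mV.
Zeroing V_supply shorts the top of R1 to ground, so R_th = R1 ‖ R2 = 2.939 Ω.

V_th ≈ 3.59 mV, R_th ≈ 2.94 Ω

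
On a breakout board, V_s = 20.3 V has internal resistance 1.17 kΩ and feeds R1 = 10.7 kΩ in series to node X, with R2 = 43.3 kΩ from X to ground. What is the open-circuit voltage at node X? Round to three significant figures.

R1' = 1.17 + 10.7 = 11.87 kΩ (source resistance + R1).
V_th is the unloaded tap voltage: V_s · R2/(R1'+R2) = 20.3 × 0.7848 = 15.93 V.

V_th ≈ 15.9 V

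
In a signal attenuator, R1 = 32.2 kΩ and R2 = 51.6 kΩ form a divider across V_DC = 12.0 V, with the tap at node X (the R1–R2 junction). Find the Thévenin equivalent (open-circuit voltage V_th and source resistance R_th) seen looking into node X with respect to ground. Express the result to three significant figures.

V_th ≈ 7.39 V, R_th ≈ 19.8 kΩ

With X open, the divider is unloaded: V_th = 12.0 × 51.6/83.80 = 7.389 V.
Zeroing V_DC shorts the top of R1 to ground, so R_th = R1 ‖ R2 = 19.83 kΩ.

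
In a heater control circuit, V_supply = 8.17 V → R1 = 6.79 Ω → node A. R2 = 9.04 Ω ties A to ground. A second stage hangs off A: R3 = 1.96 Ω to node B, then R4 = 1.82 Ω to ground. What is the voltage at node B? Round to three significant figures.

The second stage (R3 + R4 = 3.780 Ω) loads node A in parallel with R2.
R2 ‖ (R3+R4) = 2.665 Ω.
V_A = 8.17 × 2.665/(6.79 + 2.665) = 2.303 V.
Then the unloaded second divider: V_B = V_A × R4/(R3+R4) = 2.303 × 0.4815 = 1.109 V.

V_B ≈ 1.11 V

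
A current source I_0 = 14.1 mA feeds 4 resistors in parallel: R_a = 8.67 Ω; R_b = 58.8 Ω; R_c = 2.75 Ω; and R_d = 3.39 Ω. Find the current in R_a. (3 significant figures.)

Total conductance ΣG = 1/8.67 + 1/58.8 + 1/2.75 + 1/3.39 = 0.7910 (units of 1/Ω).
By the current-divider rule, I = I_0 · G_k/ΣG = 14.1 × 0.1458 = 2.056 mA.

I ≈ 2.06 mA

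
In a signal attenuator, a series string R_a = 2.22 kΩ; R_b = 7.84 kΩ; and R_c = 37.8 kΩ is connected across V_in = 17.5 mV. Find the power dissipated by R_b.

P ≈ 1.05 nW

The common current is I = 17.5/47.86 = 0.3656 µA.
P(R_b) = I²·R_b = (0.3656)² × 7.84 = 1.048 nW.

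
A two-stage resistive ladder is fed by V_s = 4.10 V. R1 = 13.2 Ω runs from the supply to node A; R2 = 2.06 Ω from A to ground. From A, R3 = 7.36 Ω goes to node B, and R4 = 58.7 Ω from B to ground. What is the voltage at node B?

Node A sees R2 in parallel with the series input of stage 2, R3 + R4 = 66.06 Ω.
R2 ‖ (R3+R4) = 1.998 Ω.
V_A = 4.10 × 1.998/(13.2 + 1.998) = 0.5389 V.
Stage 2 is unloaded, so V_B = V_A · R4/(R3+R4) = 0.5389 × 58.7/66.06 = 0.4789 V.

V_B ≈ 0.479 V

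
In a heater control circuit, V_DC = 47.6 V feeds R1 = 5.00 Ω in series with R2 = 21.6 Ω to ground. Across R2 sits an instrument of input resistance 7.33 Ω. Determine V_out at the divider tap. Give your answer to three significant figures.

V_out ≈ 24.9 V

First combine the lower leg with the load: R2 ‖ R_L = 5.473 Ω.
Then V_out = V_DC · R2'/(R1 + R2') = 47.6 × 5.473/10.47 = 24.87 V.
(Unloaded it would be 38.7 V; the load pulls it down.)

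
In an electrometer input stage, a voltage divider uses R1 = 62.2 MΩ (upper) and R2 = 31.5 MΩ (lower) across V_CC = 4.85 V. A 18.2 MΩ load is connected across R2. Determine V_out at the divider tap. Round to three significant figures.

R2 ‖ R_L = (31.5 × 18.2)/(31.5 + 18.2) = 11.54 MΩ.
Voltage divider with the loaded lower leg: V_out = 4.85 × 11.54/(62.2 + 11.54) = 4.85 × 0.1564 = 0.7587 V.
(Unloaded it would be 1.63 V; the load pulls it down.)

V_out ≈ 0.759 V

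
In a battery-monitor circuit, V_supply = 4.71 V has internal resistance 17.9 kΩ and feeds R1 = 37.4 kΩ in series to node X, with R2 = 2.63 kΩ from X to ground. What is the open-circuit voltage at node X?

R1' = 17.9 + 37.4 = 55.30 kΩ (source resistance + R1).
V_th is the unloaded tap voltage: V_supply · R2/(R1'+R2) = 4.71 × 0.04540 = 0.2138 V.

V_th ≈ 0.214 V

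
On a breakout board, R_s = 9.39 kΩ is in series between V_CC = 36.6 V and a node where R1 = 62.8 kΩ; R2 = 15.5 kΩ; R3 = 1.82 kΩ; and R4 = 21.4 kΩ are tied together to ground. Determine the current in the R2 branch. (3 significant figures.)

Combine the parallel branches: R_p = (1/62.8 + 1/15.5 + 1/1.82 + 1/21.4)⁻¹ = 1.478 kΩ.
Node voltage V_A = V_CC · R_p/(R_s + R_p) = 36.6 × 0.1360 = 4.977 V.
Branch current I = V_A/R2 = 4.977/15.5 = 0.3211 mA.
(Equivalently: I_total = 3.368 mA, then current-divider fraction G_k/ΣG = 0.09535.)

I ≈ 0.321 mA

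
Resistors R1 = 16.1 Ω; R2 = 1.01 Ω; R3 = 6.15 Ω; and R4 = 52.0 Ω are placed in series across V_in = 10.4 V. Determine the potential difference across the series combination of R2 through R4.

Series total: ΣR = 16.1 + 1.01 + 6.15 + 52.0 = 75.26 Ω.
R_{R2..R4} = 1.01 + 6.15 + 52.0 = 59.16 Ω.
Voltage divider: V = V_in · (59.16 / 75.26) = 10.4 × 0.7861 = 8.175 V.

V ≈ 8.18 V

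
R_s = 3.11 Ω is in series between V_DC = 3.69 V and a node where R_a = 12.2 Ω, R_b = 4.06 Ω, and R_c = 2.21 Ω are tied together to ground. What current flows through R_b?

Parallel bank: R_p = 1/(1/12.2 + 1/4.06 + 1/2.21) = 1.281 Ω.
Node voltage V_A = V_DC · R_p/(R_s + R_p) = 3.69 × 0.2917 = 1.076 V.
I(R_b) = V_A / R_b = 1.076/4.06 = 0.2651 A.

I ≈ 0.265 A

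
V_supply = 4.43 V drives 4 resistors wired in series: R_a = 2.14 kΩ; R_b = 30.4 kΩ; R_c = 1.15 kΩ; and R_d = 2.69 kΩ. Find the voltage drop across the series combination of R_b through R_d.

V ≈ 4.17 V

Total series resistance ΣR = 2.14 + 30.4 + 1.15 + 2.69 = 36.38 kΩ.
R_{R_b..R_d} = 30.4 + 1.15 + 2.69 = 34.24 kΩ.
Voltage divider: V = V_supply · (34.24 / 36.38) = 4.43 × 0.9412 = 4.169 V.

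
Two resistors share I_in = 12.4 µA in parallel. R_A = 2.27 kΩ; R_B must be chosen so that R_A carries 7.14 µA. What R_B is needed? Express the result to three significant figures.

R_B ≈ 3.08 kΩ

In a two-way split, I_A/I_in = R_B/(R_A + R_B).
7.14/12.4 = R_B/(R_A + R_B) → R_B = R_A · (0.5758)/(1 − 0.5758) = 2.27 × 1.357 = 3.081 kΩ.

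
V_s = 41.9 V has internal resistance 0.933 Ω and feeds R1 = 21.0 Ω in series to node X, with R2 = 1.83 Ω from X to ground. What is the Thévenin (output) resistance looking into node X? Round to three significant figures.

R1' = 0.933 + 21.0 = 21.93 Ω (source resistance + R1).
With V_s suppressed (replaced by a short), R_th = R1' ‖ R2 = (21.93 × 1.83)/(21.93 + 1.83) = 1.689 Ω.

R_th ≈ 1.69 Ω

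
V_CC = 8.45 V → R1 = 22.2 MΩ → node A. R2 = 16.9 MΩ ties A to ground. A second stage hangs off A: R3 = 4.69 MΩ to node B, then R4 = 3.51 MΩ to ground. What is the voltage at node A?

Looking into the second stage from A: R3 + R4 = 8.200 MΩ appears in parallel with R2.
Effective lower resistance at A: R2 ‖ 8.200 = 5.521 MΩ.
So V_A = 8.45 × 0.1992 = 1.683 V.

V_A ≈ 1.68 V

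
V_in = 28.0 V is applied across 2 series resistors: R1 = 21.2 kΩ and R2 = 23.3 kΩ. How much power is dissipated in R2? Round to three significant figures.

ΣR = 44.50 kΩ → I = 28.0/44.50 = 0.6292 mA.
P = I²R = 0.3959 × 23.3 = 9.225 mW.

P ≈ 9.22 mW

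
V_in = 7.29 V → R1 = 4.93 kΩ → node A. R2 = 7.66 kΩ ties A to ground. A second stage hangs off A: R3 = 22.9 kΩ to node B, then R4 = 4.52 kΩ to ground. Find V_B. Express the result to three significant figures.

Looking into the second stage from A: R3 + R4 = 27.42 kΩ appears in parallel with R2.
R2 ‖ (R3+R4) = 5.987 kΩ.
V_A = 7.29 × 5.987/(4.93 + 5.987) = 3.998 V.
Stage 2 is unloaded, so V_B = V_A · R4/(R3+R4) = 3.998 × 4.52/27.42 = 0.6590 V.

V_B ≈ 0.659 V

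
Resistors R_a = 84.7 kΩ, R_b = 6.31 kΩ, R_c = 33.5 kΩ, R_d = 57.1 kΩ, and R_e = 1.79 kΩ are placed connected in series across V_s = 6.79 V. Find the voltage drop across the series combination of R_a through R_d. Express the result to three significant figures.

Total series resistance ΣR = 84.7 + 6.31 + 33.5 + 57.1 + 1.79 = 183.4 kΩ.
R_{R_a..R_d} = 84.7 + 6.31 + 33.5 + 57.1 = 181.6 kΩ.
V = V_s · R/ΣR = 6.79 × 0.9902 = 6.724 V.

V ≈ 6.72 V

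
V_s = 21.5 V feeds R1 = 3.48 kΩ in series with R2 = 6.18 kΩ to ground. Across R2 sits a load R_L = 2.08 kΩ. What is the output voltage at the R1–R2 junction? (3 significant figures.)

V_out ≈ 6.64 V

The load sits in parallel with R2, giving an effective lower resistance R2' = R2·R_L/(R2+R_L) = 1.556 kΩ.
Then V_out = V_s · R2'/(R1 + R2') = 21.5 × 1.556/5.036 = 6.644 V.
(Unloaded it would be 13.8 V; the load pulls it down.)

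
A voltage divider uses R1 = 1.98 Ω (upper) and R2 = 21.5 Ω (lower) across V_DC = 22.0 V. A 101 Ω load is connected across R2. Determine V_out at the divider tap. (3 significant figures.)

V_out ≈ 19.8 V

First combine the lower leg with the load: R2 ‖ R_L = 17.73 Ω.
Now apply the divider: V_out = 22.0 × 0.8995 = 19.79 V.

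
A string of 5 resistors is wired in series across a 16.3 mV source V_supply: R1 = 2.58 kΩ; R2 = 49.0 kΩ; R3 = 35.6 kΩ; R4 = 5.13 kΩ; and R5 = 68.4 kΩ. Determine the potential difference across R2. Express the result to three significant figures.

Total series resistance ΣR = 2.58 + 49.0 + 35.6 + 5.13 + 68.4 = 160.7 kΩ.
Voltage divider: V = V_supply · (49.00 / 160.7) = 16.3 × 0.3049 = 4.970 mV.

V ≈ 4.97 mV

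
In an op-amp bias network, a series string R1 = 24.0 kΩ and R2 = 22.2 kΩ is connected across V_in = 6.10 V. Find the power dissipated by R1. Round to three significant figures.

P ≈ 0.418 mW

Series current I = V_in/ΣR = 6.10/46.20 = 0.1320 mA.
P = I²R = 0.01743 × 24.0 = 0.4184 mW.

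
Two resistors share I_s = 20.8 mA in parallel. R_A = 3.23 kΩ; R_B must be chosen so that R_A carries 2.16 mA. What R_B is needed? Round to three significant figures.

R_B ≈ 0.374 kΩ

The fraction through R_A equals R_B/(R_A+R_B).
2.16/20.8 = R_B/(R_A + R_B) → R_B = R_A · (0.1038)/(1 − 0.1038) = 3.23 × 0.1159 = 0.3743 kΩ.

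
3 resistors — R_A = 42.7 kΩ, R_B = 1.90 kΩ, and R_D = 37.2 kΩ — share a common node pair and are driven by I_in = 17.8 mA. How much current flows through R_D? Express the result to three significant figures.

I ≈ 0.830 mA

Conductances: ΣG = 1/42.7 + 1/1.90 + 1/37.2 = 0.5766 (1/kΩ).
R_D takes the fraction G_k/ΣG = 0.02688/0.5766 = 0.04662, so I = 17.8 × 0.04662 = 0.8298 mA.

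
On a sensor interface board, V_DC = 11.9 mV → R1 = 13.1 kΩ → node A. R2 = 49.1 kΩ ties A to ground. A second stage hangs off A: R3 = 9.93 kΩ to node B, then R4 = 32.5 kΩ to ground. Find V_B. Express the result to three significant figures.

The second stage (R3 + R4 = 42.43 kΩ) loads node A in parallel with R2.
R2 ‖ (R3+R4) = 22.76 kΩ.
V_A = 11.9 × 22.76/(13.1 + 22.76) = 7.553 mV.
V_B = V_A × 0.7660 = 5.785 mV.

V_B ≈ 5.79 mV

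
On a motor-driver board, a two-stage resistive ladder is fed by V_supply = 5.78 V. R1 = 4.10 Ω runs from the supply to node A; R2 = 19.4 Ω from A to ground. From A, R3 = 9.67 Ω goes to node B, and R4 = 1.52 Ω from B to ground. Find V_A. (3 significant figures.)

The second stage (R3 + R4 = 11.19 Ω) loads node A in parallel with R2.
Effective lower resistance at A: R2 ‖ 11.19 = 7.097 Ω.
So V_A = 5.78 × 0.6338 = 3.663 V.

V_A ≈ 3.66 V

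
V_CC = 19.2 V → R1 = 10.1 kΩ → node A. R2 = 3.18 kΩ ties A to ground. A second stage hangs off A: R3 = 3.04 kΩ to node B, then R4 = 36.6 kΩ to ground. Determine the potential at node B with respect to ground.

V_B ≈ 4.00 V

Node A sees R2 in parallel with the series input of stage 2, R3 + R4 = 39.64 kΩ.
Effective lower resistance at A: R2 ‖ 39.64 = 2.944 kΩ.
So V_A = 19.2 × 0.2257 = 4.333 V.
Then the unloaded second divider: V_B = V_A × R4/(R3+R4) = 4.333 × 0.9233 = 4.001 V.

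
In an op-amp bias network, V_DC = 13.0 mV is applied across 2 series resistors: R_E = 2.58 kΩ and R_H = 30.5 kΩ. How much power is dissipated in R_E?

P ≈ 0.398 nW

The common current is I = 13.0/33.08 = 0.3930 µA.
P = I²R = 0.1544 × 2.58 = 0.3985 nW.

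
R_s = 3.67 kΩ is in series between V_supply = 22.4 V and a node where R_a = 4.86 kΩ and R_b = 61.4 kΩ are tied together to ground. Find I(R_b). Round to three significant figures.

I ≈ 0.201 mA

Equivalent of the parallel group: R_p = 4.504 kΩ.
V_A = 22.4 × 4.504/8.174 = 12.34 V.
Branch current I = V_A/R_b = 12.34/61.4 = 0.2010 mA.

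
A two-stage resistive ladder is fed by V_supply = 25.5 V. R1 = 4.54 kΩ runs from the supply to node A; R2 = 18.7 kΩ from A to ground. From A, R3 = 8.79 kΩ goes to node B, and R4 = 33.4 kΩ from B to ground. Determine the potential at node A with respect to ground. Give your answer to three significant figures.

Looking into the second stage from A: R3 + R4 = 42.19 kΩ appears in parallel with R2.
Effective lower resistance at A: R2 ‖ 42.19 = 12.96 kΩ.
So V_A = 25.5 × 0.7405 = 18.88 V.

V_A ≈ 18.9 V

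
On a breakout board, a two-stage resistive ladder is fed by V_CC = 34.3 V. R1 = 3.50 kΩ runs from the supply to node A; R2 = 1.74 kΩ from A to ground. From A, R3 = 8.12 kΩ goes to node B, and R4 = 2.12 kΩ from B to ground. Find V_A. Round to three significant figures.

Looking into the second stage from A: R3 + R4 = 10.24 kΩ appears in parallel with R2.
R2 ‖ (R3+R4) = 1.487 kΩ.
So V_A = 34.3 × 0.2982 = 10.23 V.

V_A ≈ 10.2 V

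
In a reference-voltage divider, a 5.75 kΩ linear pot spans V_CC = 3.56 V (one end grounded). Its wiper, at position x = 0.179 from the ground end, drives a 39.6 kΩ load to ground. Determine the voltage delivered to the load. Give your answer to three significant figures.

V_out ≈ 0.624 V

Split the track: R_lower = x·R_p = 1.029 kΩ, R_upper = (1−x)·R_p = 4.721 kΩ.
R_L loads the lower segment: effective lower R = 1.003 kΩ.
Then V_out = V_CC · 1.003/(4.721 + 1.003) = 0.6239 V.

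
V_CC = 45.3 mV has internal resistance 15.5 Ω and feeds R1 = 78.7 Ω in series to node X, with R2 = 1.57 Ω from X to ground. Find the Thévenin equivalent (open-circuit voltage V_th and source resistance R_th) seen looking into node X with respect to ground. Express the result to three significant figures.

V_th ≈ 0.743 mV, R_th ≈ 1.54 Ω

R1' = 15.5 + 78.7 = 94.20 Ω (source resistance + R1).
With X open, the divider is unloaded: V_th = 45.3 × 1.57/95.77 = 0.7426 mV.
Looking into X with the source shorted: R_th = R1'·R2/(R1'+R2) = 94.20 × 1.57/95.77 = 1.544 Ω.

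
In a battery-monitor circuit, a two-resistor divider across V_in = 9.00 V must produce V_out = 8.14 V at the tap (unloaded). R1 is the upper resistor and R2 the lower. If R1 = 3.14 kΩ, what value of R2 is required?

R2 ≈ 29.7 kΩ

V_out/V_in = R2/(R1+R2) = 0.9044.
R2 = R1 · 0.9044/(1 − 0.9044) = 29.72 kΩ.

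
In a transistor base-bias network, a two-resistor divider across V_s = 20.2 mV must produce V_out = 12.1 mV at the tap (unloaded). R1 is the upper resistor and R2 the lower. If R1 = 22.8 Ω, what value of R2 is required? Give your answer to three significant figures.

R2 ≈ 34.1 Ω

Required fraction k = V_out/V_s = 0.5990.
So R2 = R1 · V_out/(V_s − V_out) = 22.8 × 12.1/(20.2 − 12.1) = 22.8 × 1.494 = 34.06 Ω.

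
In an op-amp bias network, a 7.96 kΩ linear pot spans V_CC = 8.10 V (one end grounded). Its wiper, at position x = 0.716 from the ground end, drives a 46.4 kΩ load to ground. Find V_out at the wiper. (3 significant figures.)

V_out ≈ 5.60 V

Lower segment x·R_p = 5.699 kΩ; upper segment (1−x)·R_p = 2.261 kΩ.
Lower segment in parallel with the load: 5.699 ‖ 46.4 = 5.076 kΩ.
Loaded-divider output: V_out = 8.10 × 0.6919 = 5.604 V.
(Unloaded: V_out = x·V_CC = 5.80 V.)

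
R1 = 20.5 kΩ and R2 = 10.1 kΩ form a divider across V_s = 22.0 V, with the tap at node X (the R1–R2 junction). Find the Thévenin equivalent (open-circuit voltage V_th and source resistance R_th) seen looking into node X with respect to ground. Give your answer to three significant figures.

V_th ≈ 7.26 V, R_th ≈ 6.77 kΩ

V_th is the unloaded tap voltage: V_s · R2/(R1+R2) = 22.0 × 0.3301 = 7.261 V.
With V_s suppressed (replaced by a short), R_th = R1 ‖ R2 = (20.50 × 10.1)/(20.50 + 10.1) = 6.766 kΩ.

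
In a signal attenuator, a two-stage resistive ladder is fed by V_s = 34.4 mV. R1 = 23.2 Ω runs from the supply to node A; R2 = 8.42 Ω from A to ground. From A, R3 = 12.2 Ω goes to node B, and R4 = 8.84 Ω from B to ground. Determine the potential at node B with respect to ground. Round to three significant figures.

V_B ≈ 2.98 mV

The second stage (R3 + R4 = 21.04 Ω) loads node A in parallel with R2.
Effective lower resistance at A: R2 ‖ 21.04 = 6.013 Ω.
First divider: V_A = V_s · 6.013/(23.2 + 6.013) = 7.081 mV.
Then the unloaded second divider: V_B = V_A × R4/(R3+R4) = 7.081 × 0.4202 = 2.975 mV.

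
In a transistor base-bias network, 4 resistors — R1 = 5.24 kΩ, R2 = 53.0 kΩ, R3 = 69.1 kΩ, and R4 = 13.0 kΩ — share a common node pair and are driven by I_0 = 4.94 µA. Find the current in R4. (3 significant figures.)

I ≈ 1.26 µA

ΣG = 1/5.24 + 1/53.0 + 1/69.1 + 1/13.0 = 0.3011.
Current divider: I(R4) = I_0 · G_k/ΣG = 4.94 × (0.07692/0.3011) = 4.94 × 0.2555 = 1.262 µA.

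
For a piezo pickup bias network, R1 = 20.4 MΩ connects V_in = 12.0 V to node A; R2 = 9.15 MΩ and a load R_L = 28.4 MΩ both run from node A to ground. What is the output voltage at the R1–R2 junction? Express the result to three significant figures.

The load sits in parallel with R2, giving an effective lower resistance R2' = R2·R_L/(R2+R_L) = 6.920 MΩ.
Voltage divider with the loaded lower leg: V_out = 12.0 × 6.920/(20.4 + 6.920) = 12.0 × 0.2533 = 3.040 V.
(Unloaded it would be 3.72 V; the load pulls it down.)

V_out ≈ 3.04 V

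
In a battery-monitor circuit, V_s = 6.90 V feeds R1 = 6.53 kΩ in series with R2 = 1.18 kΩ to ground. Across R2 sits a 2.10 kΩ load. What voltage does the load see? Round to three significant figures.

The load sits in parallel with R2, giving an effective lower resistance R2' = R2·R_L/(R2+R_L) = 0.7555 kΩ.
Now apply the divider: V_out = 6.90 × 0.1037 = 0.7155 V.

V_out ≈ 0.716 V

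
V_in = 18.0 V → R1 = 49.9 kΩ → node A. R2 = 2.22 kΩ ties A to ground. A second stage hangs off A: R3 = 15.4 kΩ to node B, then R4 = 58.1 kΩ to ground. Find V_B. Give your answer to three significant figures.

Node A sees R2 in parallel with the series input of stage 2, R3 + R4 = 73.50 kΩ.
Effective lower resistance at A: R2 ‖ 73.50 = 2.155 kΩ.
V_A = 18.0 × 2.155/(49.9 + 2.155) = 0.7451 V.
V_B = V_A × 0.7905 = 0.5890 V.

V_B ≈ 0.589 V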